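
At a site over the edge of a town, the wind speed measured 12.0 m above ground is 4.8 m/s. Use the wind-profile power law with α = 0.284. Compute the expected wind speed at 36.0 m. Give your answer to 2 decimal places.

6.56 m/s

Power-law profile: V₂ = V₁ · (z₂/z₁)^α
V₂ = 4.8 × (36.0/12.0)^0.284 = 4.8 × (3.0000)^0.284
    = 4.8 × 1.3662 = 6.5576 m/s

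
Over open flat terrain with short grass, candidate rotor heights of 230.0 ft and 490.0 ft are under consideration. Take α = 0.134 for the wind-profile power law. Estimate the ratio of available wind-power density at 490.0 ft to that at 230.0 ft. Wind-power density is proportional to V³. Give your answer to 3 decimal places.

Speed ratio: V_B/V_A = (z_B/z_A)^α = (490.0/230.0)^0.134 = (2.1304)^0.134 = 1.10666
Power-density ratio: P_B/P_A = (V_B/V_A)³ = (1.10666)³ = 1.35533

1.355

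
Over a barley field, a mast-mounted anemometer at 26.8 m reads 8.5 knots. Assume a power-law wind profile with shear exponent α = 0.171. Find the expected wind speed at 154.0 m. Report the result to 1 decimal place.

Power-law profile: V₂ = V₁ · (z₂/z₁)^α
V₂ = 8.5 × (154.0/26.8)^0.171 = 8.5 × (5.7463)^0.171
    = 8.5 × 1.3485 = 11.4624 knots

11.5 knots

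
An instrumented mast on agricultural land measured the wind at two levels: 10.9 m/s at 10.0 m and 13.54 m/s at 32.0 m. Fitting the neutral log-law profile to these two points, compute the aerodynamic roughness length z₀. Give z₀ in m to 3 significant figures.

Log law: V(z) ∝ ln(z/z₀). With r = V₁/V₂ = 10.9/13.54 = 0.80502,
r · ln(z₂/z₀) = ln(z₁/z₀) ⇒ ln z₀ = (ln z₁ − r·ln z₂)/(1 − r)
ln z₀ = (2.30259 − 0.80502×3.46574) / 0.19498 = -2.4998
z₀ = exp(-2.4998) = 0.08210 m

z₀ ≈ 0.0821 m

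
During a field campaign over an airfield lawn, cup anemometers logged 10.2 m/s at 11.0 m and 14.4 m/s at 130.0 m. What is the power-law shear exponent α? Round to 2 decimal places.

Power law: V₂/V₁ = (z₂/z₁)^α ⇒ α = ln(V₂/V₁) / ln(z₂/z₁)
α = ln(14.4/10.2) / ln(130.0/11.0) = ln(1.4118) / ln(11.8182)
  = 0.34484 / 2.46964 = 0.13963

α ≈ 0.14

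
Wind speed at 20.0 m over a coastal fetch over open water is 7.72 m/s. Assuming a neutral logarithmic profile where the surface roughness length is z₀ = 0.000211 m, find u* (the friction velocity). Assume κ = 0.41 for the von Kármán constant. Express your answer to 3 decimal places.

u* ≈ 0.276 m/s

Log law: V(z) = (u*/κ) · ln(z/z₀) ⇒ u* = κ · V / ln(z/z₀)
u* = 0.41 × 7.72 / ln(20.0/0.000211) = 0.41 × 7.72 / 11.4594
   = 3.1652 / 11.4594 = 0.2762 m/s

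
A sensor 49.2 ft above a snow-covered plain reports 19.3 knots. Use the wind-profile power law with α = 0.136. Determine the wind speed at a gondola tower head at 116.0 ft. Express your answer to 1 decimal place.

Power-law profile: V₂ = V₁ · (z₂/z₁)^α
V₂ = 19.3 × (116.0/49.2)^0.136 = 19.3 × (2.3577)^0.136
    = 19.3 × 1.1237 = 21.6878 knots

21.7 knots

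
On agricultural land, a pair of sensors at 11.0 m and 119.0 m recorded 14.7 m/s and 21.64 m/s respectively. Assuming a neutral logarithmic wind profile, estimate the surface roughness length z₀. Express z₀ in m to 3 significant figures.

z₀ ≈ 0.0709 m

Log law: V(z) ∝ ln(z/z₀). With r = V₁/V₂ = 14.7/21.64 = 0.67930,
r · ln(z₂/z₀) = ln(z₁/z₀) ⇒ ln z₀ = (ln z₁ − r·ln z₂)/(1 − r)
ln z₀ = (2.39790 − 0.67930×4.77912) / 0.32070 = -2.6459
z₀ = exp(-2.6459) = 0.07094 m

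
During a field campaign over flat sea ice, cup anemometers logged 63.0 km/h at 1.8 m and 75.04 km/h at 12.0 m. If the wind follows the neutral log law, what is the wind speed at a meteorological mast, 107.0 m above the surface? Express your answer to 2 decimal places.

Log law: V ∝ ln(z/z₀). From the pair, with r = V₁/V₂ = 0.83955,
ln z₀ = (ln z₁ − r·ln z₂)/(1 − r) = (0.5878 − 0.83955×2.4849)/0.16045 = -9.3390 → z₀ = 0.00008793 m
V₃ = V₁ · ln(z₃/z₀)/ln(z₁/z₀) = 63.0 × 14.0118/9.9268 = 88.9256 km/h

88.93 km/h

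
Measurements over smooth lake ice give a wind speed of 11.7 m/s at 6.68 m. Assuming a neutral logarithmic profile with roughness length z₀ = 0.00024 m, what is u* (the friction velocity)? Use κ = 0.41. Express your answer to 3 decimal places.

u* ≈ 0.469 m/s

Log law: V(z) = (u*/κ) · ln(z/z₀) ⇒ u* = κ · V / ln(z/z₀)
u* = 0.41 × 11.7 / ln(6.68/0.00024) = 0.41 × 11.7 / 10.2340
   = 4.7970 / 10.2340 = 0.4687 m/s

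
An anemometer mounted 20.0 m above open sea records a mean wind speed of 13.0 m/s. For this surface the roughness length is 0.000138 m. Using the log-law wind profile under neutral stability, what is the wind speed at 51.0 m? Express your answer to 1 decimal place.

Log law: V(z) ∝ ln(z/z₀), so V₂/V₁ = ln(z₂/z₀) / ln(z₁/z₀).
ln(51.0/0.000138) = 12.8201, ln(20.0/0.000138) = 11.8840
V₂ = 13.0 × 12.8201/11.8840 = 13.0 × 1.0788 = 14.0240 m/s

14.0 m/s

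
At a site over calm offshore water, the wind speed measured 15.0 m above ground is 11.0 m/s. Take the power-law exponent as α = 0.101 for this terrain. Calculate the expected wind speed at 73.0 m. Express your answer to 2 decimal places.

Power-law profile: V₂ = V₁ · (z₂/z₁)^α
V₂ = 11.0 × (73.0/15.0)^0.101 = 11.0 × (4.8667)^0.101
    = 11.0 × 1.1733 = 12.9063 m/s

12.91 m/s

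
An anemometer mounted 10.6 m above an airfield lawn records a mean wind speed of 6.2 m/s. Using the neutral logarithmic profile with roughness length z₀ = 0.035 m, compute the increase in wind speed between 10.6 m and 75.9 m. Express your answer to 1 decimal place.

Log law: V₂ = V₁ · ln(z₂/z₀)/ln(z₁/z₀) = 6.2 × 7.6818/5.7133 = 8.3363 m/s
ΔV = 8.3363 − 6.2 = 2.1363 m/s

2.1 m/s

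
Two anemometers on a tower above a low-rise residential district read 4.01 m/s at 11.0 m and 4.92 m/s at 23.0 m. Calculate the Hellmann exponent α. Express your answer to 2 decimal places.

Power law: V₂/V₁ = (z₂/z₁)^α ⇒ α = ln(V₂/V₁) / ln(z₂/z₁)
α = ln(4.92/4.01) / ln(23.0/11.0) = ln(1.2269) / ln(2.0909)
  = 0.20452 / 0.73760 = 0.27727

α ≈ 0.28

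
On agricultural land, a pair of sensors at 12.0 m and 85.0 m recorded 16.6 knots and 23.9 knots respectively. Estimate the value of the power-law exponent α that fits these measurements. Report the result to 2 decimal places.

α ≈ 0.19

Power law: V₂/V₁ = (z₂/z₁)^α ⇒ α = ln(V₂/V₁) / ln(z₂/z₁)
α = ln(23.9/16.6) / ln(85.0/12.0) = ln(1.4398) / ln(7.0833)
  = 0.36448 / 1.95774 = 0.18617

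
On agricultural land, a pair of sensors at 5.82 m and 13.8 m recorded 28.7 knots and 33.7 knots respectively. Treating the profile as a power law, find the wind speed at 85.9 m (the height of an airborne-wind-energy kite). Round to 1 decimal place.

First find α: α = ln(V₂/V₁)/ln(z₂/z₁) = ln(33.7/28.7)/ln(13.8/5.82) = 0.16060/0.86337 = 0.1860
Extrapolate from 13.8 m to 85.9 m: V₃ = 33.7 × (85.9/13.8)^0.1860 = 33.7 × 1.4051 = 47.3531 knots

47.4 knots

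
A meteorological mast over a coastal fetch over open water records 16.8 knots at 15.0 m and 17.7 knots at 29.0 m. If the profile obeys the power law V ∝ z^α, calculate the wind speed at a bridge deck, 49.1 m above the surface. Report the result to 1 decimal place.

First find α: α = ln(V₂/V₁)/ln(z₂/z₁) = ln(17.7/16.8)/ln(29.0/15.0) = 0.05219/0.65925 = 0.0792
Extrapolate from 29.0 m to 49.1 m: V₃ = 17.7 × (49.1/29.0)^0.0792 = 17.7 × 1.0426 = 18.4534 knots

18.5 knots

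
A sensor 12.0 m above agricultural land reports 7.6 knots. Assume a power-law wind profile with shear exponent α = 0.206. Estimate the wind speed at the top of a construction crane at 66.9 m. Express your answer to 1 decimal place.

Power-law profile: V₂ = V₁ · (z₂/z₁)^α
V₂ = 7.6 × (66.9/12.0)^0.206 = 7.6 × (5.5750)^0.206
    = 7.6 × 1.4247 = 10.8278 knots

10.8 knots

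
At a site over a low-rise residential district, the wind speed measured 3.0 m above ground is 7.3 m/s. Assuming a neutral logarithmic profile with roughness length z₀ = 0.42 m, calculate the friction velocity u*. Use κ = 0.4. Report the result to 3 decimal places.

u* ≈ 1.485 m/s

Log law: V(z) = (u*/κ) · ln(z/z₀) ⇒ u* = κ · V / ln(z/z₀)
u* = 0.4 × 7.3 / ln(3.0/0.42) = 0.4 × 7.3 / 1.9661
   = 2.9200 / 1.9661 = 1.4852 m/s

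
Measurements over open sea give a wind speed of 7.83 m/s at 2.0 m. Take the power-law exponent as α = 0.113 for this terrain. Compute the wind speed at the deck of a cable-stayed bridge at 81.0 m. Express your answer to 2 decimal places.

Power-law profile: V₂ = V₁ · (z₂/z₁)^α
V₂ = 7.83 × (81.0/2.0)^0.113 = 7.83 × (40.5000)^0.113
    = 7.83 × 1.5193 = 11.8961 m/s

11.90 m/s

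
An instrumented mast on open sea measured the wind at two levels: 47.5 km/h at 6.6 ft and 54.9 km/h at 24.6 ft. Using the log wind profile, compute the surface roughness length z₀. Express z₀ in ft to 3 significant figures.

Log law: V(z) ∝ ln(z/z₀). With r = V₁/V₂ = 47.5/54.9 = 0.86521,
r · ln(z₂/z₀) = ln(z₁/z₀) ⇒ ln z₀ = (ln z₁ − r·ln z₂)/(1 − r)
ln z₀ = (1.88707 − 0.86521×3.20275) / 0.13479 = -6.5582
z₀ = exp(-6.5582) = 0.001419 ft

z₀ ≈ 0.00142 ft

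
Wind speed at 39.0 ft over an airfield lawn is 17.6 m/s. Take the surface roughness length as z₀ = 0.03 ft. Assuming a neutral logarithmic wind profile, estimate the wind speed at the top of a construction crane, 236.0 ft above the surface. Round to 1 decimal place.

22.0 m/s

Log law: V(z) ∝ ln(z/z₀), so V₂/V₁ = ln(z₂/z₀) / ln(z₁/z₀).
ln(236.0/0.03) = 8.9704, ln(39.0/0.03) = 7.1701
V₂ = 17.6 × 8.9704/7.1701 = 17.6 × 1.2511 = 22.0190 m/s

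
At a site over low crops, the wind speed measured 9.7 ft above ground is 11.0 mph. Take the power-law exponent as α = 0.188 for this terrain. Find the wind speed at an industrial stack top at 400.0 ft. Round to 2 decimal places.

Power-law profile: V₂ = V₁ · (z₂/z₁)^α
V₂ = 11.0 × (400.0/9.7)^0.188 = 11.0 × (41.2371)^0.188
    = 11.0 × 2.0122 = 22.1344 mph

22.13 mph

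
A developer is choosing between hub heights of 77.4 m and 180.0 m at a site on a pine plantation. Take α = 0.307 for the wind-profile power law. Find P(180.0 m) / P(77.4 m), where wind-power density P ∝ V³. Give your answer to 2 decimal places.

2.18

Speed ratio: V_B/V_A = (z_B/z_A)^α = (180.0/77.4)^0.307 = (2.3256)^0.307 = 1.29576
Power-density ratio: P_B/P_A = (V_B/V_A)³ = (1.29576)³ = 2.17558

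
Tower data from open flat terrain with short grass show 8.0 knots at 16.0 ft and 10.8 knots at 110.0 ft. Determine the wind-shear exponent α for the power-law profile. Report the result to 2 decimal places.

Power law: V₂/V₁ = (z₂/z₁)^α ⇒ α = ln(V₂/V₁) / ln(z₂/z₁)
α = ln(10.8/8.0) / ln(110.0/16.0) = ln(1.3500) / ln(6.8750)
  = 0.30010 / 1.92789 = 0.15566

α ≈ 0.16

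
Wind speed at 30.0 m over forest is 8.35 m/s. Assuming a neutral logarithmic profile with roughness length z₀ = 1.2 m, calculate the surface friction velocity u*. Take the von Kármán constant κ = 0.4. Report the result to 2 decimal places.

Log law: V(z) = (u*/κ) · ln(z/z₀) ⇒ u* = κ · V / ln(z/z₀)
u* = 0.4 × 8.35 / ln(30.0/1.2) = 0.4 × 8.35 / 3.2189
   = 3.3400 / 3.2189 = 1.0376 m/s

u* ≈ 1.04 m/s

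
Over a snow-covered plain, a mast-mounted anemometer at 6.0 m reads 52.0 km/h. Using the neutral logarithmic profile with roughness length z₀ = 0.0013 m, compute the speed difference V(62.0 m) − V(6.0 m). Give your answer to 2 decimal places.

14.39 km/h

Log law: V₂ = V₁ · ln(z₂/z₀)/ln(z₁/z₀) = 52.0 × 10.7725/8.4372 = 66.3934 km/h
ΔV = 66.3934 − 52.0 = 14.3934 km/h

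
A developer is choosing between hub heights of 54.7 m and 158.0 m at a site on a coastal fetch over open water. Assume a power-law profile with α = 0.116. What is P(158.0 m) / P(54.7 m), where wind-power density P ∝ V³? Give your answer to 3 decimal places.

1.446

Speed ratio: V_B/V_A = (z_B/z_A)^α = (158.0/54.7)^0.116 = (2.8885)^0.116 = 1.13094
Power-density ratio: P_B/P_A = (V_B/V_A)³ = (1.13094)³ = 1.44648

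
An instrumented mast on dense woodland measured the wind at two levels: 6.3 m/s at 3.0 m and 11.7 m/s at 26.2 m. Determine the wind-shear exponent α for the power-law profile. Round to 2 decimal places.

α ≈ 0.29

Power law: V₂/V₁ = (z₂/z₁)^α ⇒ α = ln(V₂/V₁) / ln(z₂/z₁)
α = ln(11.7/6.3) / ln(26.2/3.0) = ln(1.8571) / ln(8.7333)
  = 0.61904 / 2.16715 = 0.28565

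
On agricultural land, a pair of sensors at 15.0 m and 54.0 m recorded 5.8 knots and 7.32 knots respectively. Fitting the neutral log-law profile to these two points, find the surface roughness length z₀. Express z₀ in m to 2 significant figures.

Log law: V(z) ∝ ln(z/z₀). With r = V₁/V₂ = 5.8/7.32 = 0.79235,
r · ln(z₂/z₀) = ln(z₁/z₀) ⇒ ln z₀ = (ln z₁ − r·ln z₂)/(1 − r)
ln z₀ = (2.70805 − 0.79235×3.98898) / 0.20765 = -2.1797
z₀ = exp(-2.1797) = 0.1131 m

z₀ ≈ 0.11 m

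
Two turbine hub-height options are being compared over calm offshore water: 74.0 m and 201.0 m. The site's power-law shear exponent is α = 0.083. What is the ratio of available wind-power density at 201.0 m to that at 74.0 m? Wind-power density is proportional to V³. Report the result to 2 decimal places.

1.28

Speed ratio: V_B/V_A = (z_B/z_A)^α = (201.0/74.0)^0.083 = (2.7162)^0.083 = 1.08647
Power-density ratio: P_B/P_A = (V_B/V_A)³ = (1.08647)³ = 1.28250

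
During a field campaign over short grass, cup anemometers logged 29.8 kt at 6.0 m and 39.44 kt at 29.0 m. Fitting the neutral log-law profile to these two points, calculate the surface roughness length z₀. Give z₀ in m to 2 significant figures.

Log law: V(z) ∝ ln(z/z₀). With r = V₁/V₂ = 29.8/39.44 = 0.75558,
r · ln(z₂/z₀) = ln(z₁/z₀) ⇒ ln z₀ = (ln z₁ − r·ln z₂)/(1 − r)
ln z₀ = (1.79176 − 0.75558×3.36730) / 0.24442 = -3.0787
z₀ = exp(-3.0787) = 0.04602 m

z₀ ≈ 0.046 m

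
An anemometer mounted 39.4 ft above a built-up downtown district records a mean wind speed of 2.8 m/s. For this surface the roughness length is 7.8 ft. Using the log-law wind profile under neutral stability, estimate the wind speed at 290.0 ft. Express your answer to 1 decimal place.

Log law: V(z) ∝ ln(z/z₀), so V₂/V₁ = ln(z₂/z₀) / ln(z₁/z₀).
ln(290.0/7.8) = 3.6158, ln(39.4/7.8) = 1.6196
V₂ = 2.8 × 3.6158/1.6196 = 2.8 × 2.2324 = 6.2508 m/s

6.3 m/s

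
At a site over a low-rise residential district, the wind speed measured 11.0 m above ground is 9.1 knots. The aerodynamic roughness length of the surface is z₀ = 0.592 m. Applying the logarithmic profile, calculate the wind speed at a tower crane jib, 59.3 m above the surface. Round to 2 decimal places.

14.35 knots

Log law: V(z) ∝ ln(z/z₀), so V₂/V₁ = ln(z₂/z₀) / ln(z₁/z₀).
ln(59.3/0.592) = 4.6069, ln(11.0/0.592) = 2.9221
V₂ = 9.1 × 4.6069/2.9221 = 9.1 × 1.5765 = 14.3465 knots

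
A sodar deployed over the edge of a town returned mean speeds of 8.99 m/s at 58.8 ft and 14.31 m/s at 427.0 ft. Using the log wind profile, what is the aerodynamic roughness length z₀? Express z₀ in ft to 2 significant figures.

Log law: V(z) ∝ ln(z/z₀). With r = V₁/V₂ = 8.99/14.31 = 0.62823,
r · ln(z₂/z₀) = ln(z₁/z₀) ⇒ ln z₀ = (ln z₁ − r·ln z₂)/(1 − r)
ln z₀ = (4.07414 − 0.62823×6.05678) / 0.37177 = 0.7238
z₀ = exp(0.7238) = 2.062 ft

z₀ ≈ 2.1 ft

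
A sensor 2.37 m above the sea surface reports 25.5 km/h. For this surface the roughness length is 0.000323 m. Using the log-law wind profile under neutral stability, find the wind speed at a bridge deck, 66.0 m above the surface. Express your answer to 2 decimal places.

Log law: V(z) ∝ ln(z/z₀), so V₂/V₁ = ln(z₂/z₀) / ln(z₁/z₀).
ln(66.0/0.000323) = 12.2275, ln(2.37/0.000323) = 8.9007
V₂ = 25.5 × 12.2275/8.9007 = 25.5 × 1.3738 = 35.0309 km/h

35.03 km/h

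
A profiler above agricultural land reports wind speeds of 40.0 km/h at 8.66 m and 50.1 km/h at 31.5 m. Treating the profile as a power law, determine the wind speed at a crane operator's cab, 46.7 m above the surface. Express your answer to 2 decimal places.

First find α: α = ln(V₂/V₁)/ln(z₂/z₁) = ln(50.1/40.0)/ln(31.5/8.66) = 0.22514/1.29127 = 0.1744
Extrapolate from 31.5 m to 46.7 m: V₃ = 50.1 × (46.7/31.5)^0.1744 = 50.1 × 1.0711 = 53.6604 km/h

53.66 km/h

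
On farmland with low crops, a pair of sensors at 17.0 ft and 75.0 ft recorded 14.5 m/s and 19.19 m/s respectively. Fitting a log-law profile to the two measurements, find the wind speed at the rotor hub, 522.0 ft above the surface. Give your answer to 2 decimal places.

Log law: V ∝ ln(z/z₀). From the pair, with r = V₁/V₂ = 0.75560,
ln z₀ = (ln z₁ − r·ln z₂)/(1 − r) = (2.8332 − 0.75560×4.3175)/0.24440 = -1.7557 → z₀ = 0.1728 ft
V₃ = V₁ · ln(z₃/z₀)/ln(z₁/z₀) = 14.5 × 8.0134/4.5889 = 25.3206 m/s

25.32 m/s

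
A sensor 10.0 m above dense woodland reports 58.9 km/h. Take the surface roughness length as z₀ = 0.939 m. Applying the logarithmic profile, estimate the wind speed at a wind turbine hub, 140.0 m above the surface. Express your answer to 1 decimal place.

124.6 km/h

Log law: V(z) ∝ ln(z/z₀), so V₂/V₁ = ln(z₂/z₀) / ln(z₁/z₀).
ln(140.0/0.939) = 5.0046, ln(10.0/0.939) = 2.3655
V₂ = 58.9 × 5.0046/2.3655 = 58.9 × 2.1156 = 124.6108 km/h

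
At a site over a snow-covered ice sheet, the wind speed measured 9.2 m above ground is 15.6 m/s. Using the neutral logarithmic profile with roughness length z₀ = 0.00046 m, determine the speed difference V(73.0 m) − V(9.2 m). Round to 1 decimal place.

3.3 m/s

Log law: V₂ = V₁ · ln(z₂/z₀)/ln(z₁/z₀) = 15.6 × 11.9747/9.9035 = 18.8626 m/s
ΔV = 18.8626 − 15.6 = 3.2626 m/s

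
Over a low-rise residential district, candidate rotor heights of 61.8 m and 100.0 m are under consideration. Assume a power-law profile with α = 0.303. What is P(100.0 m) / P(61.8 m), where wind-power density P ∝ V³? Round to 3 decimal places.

1.549

Speed ratio: V_B/V_A = (z_B/z_A)^α = (100.0/61.8)^0.303 = (1.6181)^0.303 = 1.15699
Power-density ratio: P_B/P_A = (V_B/V_A)³ = (1.15699)³ = 1.54879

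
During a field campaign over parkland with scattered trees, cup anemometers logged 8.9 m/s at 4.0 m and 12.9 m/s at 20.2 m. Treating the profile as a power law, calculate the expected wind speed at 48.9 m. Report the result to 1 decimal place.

15.8 m/s

First find α: α = ln(V₂/V₁)/ln(z₂/z₁) = ln(12.9/8.9)/ln(20.2/4.0) = 0.37118/1.61939 = 0.2292
Extrapolate from 20.2 m to 48.9 m: V₃ = 12.9 × (48.9/20.2)^0.2292 = 12.9 × 1.2246 = 15.7978 m/s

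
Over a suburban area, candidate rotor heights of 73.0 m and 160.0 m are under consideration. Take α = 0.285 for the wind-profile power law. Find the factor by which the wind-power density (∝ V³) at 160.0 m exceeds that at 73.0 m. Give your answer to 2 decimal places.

1.96

Speed ratio: V_B/V_A = (z_B/z_A)^α = (160.0/73.0)^0.285 = (2.1918)^0.285 = 1.25063
Power-density ratio: P_B/P_A = (V_B/V_A)³ = (1.25063)³ = 1.95606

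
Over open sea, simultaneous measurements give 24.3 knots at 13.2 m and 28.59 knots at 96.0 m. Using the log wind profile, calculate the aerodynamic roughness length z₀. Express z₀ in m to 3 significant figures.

z₀ ≈ 0.000174 m

Log law: V(z) ∝ ln(z/z₀). With r = V₁/V₂ = 24.3/28.59 = 0.84995,
r · ln(z₂/z₀) = ln(z₁/z₀) ⇒ ln z₀ = (ln z₁ − r·ln z₂)/(1 − r)
ln z₀ = (2.58022 − 0.84995×4.56435) / 0.15005 = -8.6586
z₀ = exp(-8.6586) = 0.0001736 m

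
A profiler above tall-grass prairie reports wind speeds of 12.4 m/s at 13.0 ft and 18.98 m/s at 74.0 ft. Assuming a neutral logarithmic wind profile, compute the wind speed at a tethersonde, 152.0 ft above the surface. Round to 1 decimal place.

21.7 m/s

Log law: V ∝ ln(z/z₀). From the pair, with r = V₁/V₂ = 0.65332,
ln z₀ = (ln z₁ − r·ln z₂)/(1 − r) = (2.5649 − 0.65332×4.3041)/0.34668 = -0.7124 → z₀ = 0.4905 ft
V₃ = V₁ · ln(z₃/z₀)/ln(z₁/z₀) = 12.4 × 5.7363/3.2774 = 21.7034 m/s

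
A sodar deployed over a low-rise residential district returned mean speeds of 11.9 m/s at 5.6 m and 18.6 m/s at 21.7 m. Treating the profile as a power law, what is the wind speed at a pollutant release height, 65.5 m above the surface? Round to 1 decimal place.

First find α: α = ln(V₂/V₁)/ln(z₂/z₁) = ln(18.6/11.9)/ln(21.7/5.6) = 0.44662/1.35455 = 0.3297
Extrapolate from 21.7 m to 65.5 m: V₃ = 18.6 × (65.5/21.7)^0.3297 = 18.6 × 1.4394 = 26.7736 m/s

26.8 m/s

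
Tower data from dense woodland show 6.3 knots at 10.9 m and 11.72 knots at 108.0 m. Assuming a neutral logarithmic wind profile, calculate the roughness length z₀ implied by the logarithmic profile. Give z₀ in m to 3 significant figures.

Log law: V(z) ∝ ln(z/z₀). With r = V₁/V₂ = 6.3/11.72 = 0.53754,
r · ln(z₂/z₀) = ln(z₁/z₀) ⇒ ln z₀ = (ln z₁ − r·ln z₂)/(1 − r)
ln z₀ = (2.38876 − 0.53754×4.68213) / 0.46246 = -0.2770
z₀ = exp(-0.2770) = 0.7581 m

z₀ ≈ 0.758 m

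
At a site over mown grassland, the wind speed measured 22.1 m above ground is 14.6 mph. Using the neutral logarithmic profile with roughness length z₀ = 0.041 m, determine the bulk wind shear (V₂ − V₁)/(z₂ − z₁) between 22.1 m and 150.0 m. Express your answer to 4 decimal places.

0.0348 mph/m

Log law: V₂ = V₁ · ln(z₂/z₀)/ln(z₁/z₀) = 14.6 × 8.2048/6.2898 = 19.0453 mph
ΔV/Δz = (19.0453 − 14.6)/(150.0 − 22.1) = 4.4453/127.9000 = 0.03476 mph/m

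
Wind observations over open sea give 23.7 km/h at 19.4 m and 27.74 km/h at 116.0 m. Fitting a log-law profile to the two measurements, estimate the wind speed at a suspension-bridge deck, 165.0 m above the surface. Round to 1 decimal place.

28.5 km/h

Log law: V ∝ ln(z/z₀). From the pair, with r = V₁/V₂ = 0.85436,
ln z₀ = (ln z₁ − r·ln z₂)/(1 − r) = (2.9653 − 0.85436×4.7536)/0.14564 = -7.5256 → z₀ = 0.0005391 m
V₃ = V₁ · ln(z₃/z₀)/ln(z₁/z₀) = 23.7 × 12.6315/10.4909 = 28.5360 km/h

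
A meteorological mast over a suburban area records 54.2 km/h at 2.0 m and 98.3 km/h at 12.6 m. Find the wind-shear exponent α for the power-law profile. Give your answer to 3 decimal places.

Power law: V₂/V₁ = (z₂/z₁)^α ⇒ α = ln(V₂/V₁) / ln(z₂/z₁)
α = ln(98.3/54.2) / ln(12.6/2.0) = ln(1.8137) / ln(6.3000)
  = 0.59534 / 1.84055 = 0.32346

α ≈ 0.323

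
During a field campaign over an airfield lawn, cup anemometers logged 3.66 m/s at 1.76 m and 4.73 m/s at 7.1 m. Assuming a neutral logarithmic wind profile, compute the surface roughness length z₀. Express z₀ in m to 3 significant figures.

z₀ ≈ 0.0149 m

Log law: V(z) ∝ ln(z/z₀). With r = V₁/V₂ = 3.66/4.73 = 0.77378,
r · ln(z₂/z₀) = ln(z₁/z₀) ⇒ ln z₀ = (ln z₁ − r·ln z₂)/(1 − r)
ln z₀ = (0.56531 − 0.77378×1.96009) / 0.22622 = -4.2056
z₀ = exp(-4.2056) = 0.01491 m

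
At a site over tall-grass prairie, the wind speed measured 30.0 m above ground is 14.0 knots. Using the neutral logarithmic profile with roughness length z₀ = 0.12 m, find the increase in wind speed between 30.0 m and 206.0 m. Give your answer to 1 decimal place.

4.9 knots

Log law: V₂ = V₁ · ln(z₂/z₀)/ln(z₁/z₀) = 14.0 × 7.4481/5.5215 = 18.8852 knots
ΔV = 18.8852 − 14.0 = 4.8852 knots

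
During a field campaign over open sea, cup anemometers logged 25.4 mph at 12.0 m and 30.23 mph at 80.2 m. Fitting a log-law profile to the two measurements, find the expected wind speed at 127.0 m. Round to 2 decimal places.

31.40 mph

Log law: V ∝ ln(z/z₀). From the pair, with r = V₁/V₂ = 0.84022,
ln z₀ = (ln z₁ − r·ln z₂)/(1 − r) = (2.4849 − 0.84022×4.3845)/0.15978 = -7.5048 → z₀ = 0.0005504 m
V₃ = V₁ · ln(z₃/z₀)/ln(z₁/z₀) = 25.4 × 12.3490/9.9897 = 31.3987 mph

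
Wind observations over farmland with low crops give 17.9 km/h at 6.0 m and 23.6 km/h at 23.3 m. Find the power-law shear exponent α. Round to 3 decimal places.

Power law: V₂/V₁ = (z₂/z₁)^α ⇒ α = ln(V₂/V₁) / ln(z₂/z₁)
α = ln(23.6/17.9) / ln(23.3/6.0) = ln(1.3184) / ln(3.8833)
  = 0.27645 / 1.35669 = 0.20376

α ≈ 0.204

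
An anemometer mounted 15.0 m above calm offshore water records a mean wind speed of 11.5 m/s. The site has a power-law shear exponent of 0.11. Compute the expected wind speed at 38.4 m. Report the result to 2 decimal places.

12.75 m/s

Power-law profile: V₂ = V₁ · (z₂/z₁)^α
V₂ = 11.5 × (38.4/15.0)^0.11 = 11.5 × (2.5600)^0.11
    = 11.5 × 1.1089 = 12.7528 m/s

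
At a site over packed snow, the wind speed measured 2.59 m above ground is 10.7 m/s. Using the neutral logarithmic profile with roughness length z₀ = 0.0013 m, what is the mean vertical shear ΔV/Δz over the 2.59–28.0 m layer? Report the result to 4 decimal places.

Log law: V₂ = V₁ · ln(z₂/z₀)/ln(z₁/z₀) = 10.7 × 9.9776/7.5970 = 14.0529 m/s
ΔV/Δz = (14.0529 − 10.7)/(28.0 − 2.59) = 3.3529/25.4100 = 0.13195 m/s/m

0.1320 m/s/m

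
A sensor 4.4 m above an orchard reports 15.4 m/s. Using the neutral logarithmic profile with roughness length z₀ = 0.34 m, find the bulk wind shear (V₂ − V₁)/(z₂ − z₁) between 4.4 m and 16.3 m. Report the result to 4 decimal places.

Log law: V₂ = V₁ · ln(z₂/z₀)/ln(z₁/z₀) = 15.4 × 3.8700/2.5604 = 23.2766 m/s
ΔV/Δz = (23.2766 − 15.4)/(16.3 − 4.4) = 7.8766/11.9000 = 0.66190 m/s/m

0.6619 m/s/m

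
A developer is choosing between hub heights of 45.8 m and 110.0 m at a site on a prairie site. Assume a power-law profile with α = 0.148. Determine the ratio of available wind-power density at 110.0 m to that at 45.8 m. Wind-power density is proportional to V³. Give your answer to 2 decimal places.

1.48

Speed ratio: V_B/V_A = (z_B/z_A)^α = (110.0/45.8)^0.148 = (2.4017)^0.148 = 1.13846
Power-density ratio: P_B/P_A = (V_B/V_A)³ = (1.13846)³ = 1.47555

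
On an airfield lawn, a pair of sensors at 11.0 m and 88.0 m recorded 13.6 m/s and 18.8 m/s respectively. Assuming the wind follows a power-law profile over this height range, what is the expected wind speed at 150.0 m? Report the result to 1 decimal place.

20.4 m/s

First find α: α = ln(V₂/V₁)/ln(z₂/z₁) = ln(18.8/13.6)/ln(88.0/11.0) = 0.32379/2.07944 = 0.1557
Extrapolate from 88.0 m to 150.0 m: V₃ = 18.8 × (150.0/88.0)^0.1557 = 18.8 × 1.0866 = 20.4278 m/s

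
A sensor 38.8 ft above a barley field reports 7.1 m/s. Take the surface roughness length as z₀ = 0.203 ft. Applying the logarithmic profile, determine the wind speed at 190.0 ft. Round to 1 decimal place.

Log law: V(z) ∝ ln(z/z₀), so V₂/V₁ = ln(z₂/z₀) / ln(z₁/z₀).
ln(190.0/0.203) = 6.8416, ln(38.8/0.203) = 5.2530
V₂ = 7.1 × 6.8416/5.2530 = 7.1 × 1.3024 = 9.2472 m/s

9.2 m/s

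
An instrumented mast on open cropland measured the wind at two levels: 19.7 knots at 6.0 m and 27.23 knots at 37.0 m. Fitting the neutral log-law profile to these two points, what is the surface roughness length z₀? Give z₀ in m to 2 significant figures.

z₀ ≈ 0.051 m

Log law: V(z) ∝ ln(z/z₀). With r = V₁/V₂ = 19.7/27.23 = 0.72347,
r · ln(z₂/z₀) = ln(z₁/z₀) ⇒ ln z₀ = (ln z₁ − r·ln z₂)/(1 − r)
ln z₀ = (1.79176 − 0.72347×3.61092) / 0.27653 = -2.9675
z₀ = exp(-2.9675) = 0.05143 m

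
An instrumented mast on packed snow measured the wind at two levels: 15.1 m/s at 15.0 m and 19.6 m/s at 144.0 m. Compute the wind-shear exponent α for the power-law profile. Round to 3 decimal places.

α ≈ 0.115

Power law: V₂/V₁ = (z₂/z₁)^α ⇒ α = ln(V₂/V₁) / ln(z₂/z₁)
α = ln(19.6/15.1) / ln(144.0/15.0) = ln(1.2980) / ln(9.6000)
  = 0.26083 / 2.26176 = 0.11532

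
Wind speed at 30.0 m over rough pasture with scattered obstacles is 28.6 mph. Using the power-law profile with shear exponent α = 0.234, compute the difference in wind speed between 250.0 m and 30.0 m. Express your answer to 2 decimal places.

Power law: V₂ = V₁ · (z₂/z₁)^α = 28.6 × (8.3333)^0.234 = 46.9718 mph
ΔV = 46.9718 − 28.6 = 18.3718 mph

18.37 mph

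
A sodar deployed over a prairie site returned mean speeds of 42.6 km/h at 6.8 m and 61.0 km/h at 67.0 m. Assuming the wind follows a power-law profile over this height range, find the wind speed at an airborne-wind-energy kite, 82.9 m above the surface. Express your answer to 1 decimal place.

63.1 km/h

First find α: α = ln(V₂/V₁)/ln(z₂/z₁) = ln(61.0/42.6)/ln(67.0/6.8) = 0.35902/2.28777 = 0.1569
Extrapolate from 67.0 m to 82.9 m: V₃ = 61.0 × (82.9/67.0)^0.1569 = 61.0 × 1.0340 = 63.0729 km/h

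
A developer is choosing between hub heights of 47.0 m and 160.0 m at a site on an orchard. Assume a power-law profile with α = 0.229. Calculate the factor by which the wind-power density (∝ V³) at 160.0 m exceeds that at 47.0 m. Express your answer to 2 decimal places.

Speed ratio: V_B/V_A = (z_B/z_A)^α = (160.0/47.0)^0.229 = (3.4043)^0.229 = 1.32383
Power-density ratio: P_B/P_A = (V_B/V_A)³ = (1.32383)³ = 2.32006

2.32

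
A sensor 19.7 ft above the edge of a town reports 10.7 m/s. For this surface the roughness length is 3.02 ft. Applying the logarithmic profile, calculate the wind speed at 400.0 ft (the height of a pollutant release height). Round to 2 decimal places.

27.88 m/s

Log law: V(z) ∝ ln(z/z₀), so V₂/V₁ = ln(z₂/z₀) / ln(z₁/z₀).
ln(400.0/3.02) = 4.8862, ln(19.7/3.02) = 1.8754
V₂ = 10.7 × 4.8862/1.8754 = 10.7 × 2.6055 = 27.8786 m/s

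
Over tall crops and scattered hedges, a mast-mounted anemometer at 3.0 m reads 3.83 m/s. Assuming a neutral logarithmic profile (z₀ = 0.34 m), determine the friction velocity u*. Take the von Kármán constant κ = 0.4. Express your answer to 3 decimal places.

Log law: V(z) = (u*/κ) · ln(z/z₀) ⇒ u* = κ · V / ln(z/z₀)
u* = 0.4 × 3.83 / ln(3.0/0.34) = 0.4 × 3.83 / 2.1774
   = 1.5320 / 2.1774 = 0.7036 m/s

u* ≈ 0.704 m/s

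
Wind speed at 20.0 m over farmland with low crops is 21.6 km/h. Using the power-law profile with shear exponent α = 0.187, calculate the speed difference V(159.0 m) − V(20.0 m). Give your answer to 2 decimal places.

10.23 km/h

Power law: V₂ = V₁ · (z₂/z₁)^α = 21.6 × (7.9500)^0.187 = 31.8290 km/h
ΔV = 31.8290 − 21.6 = 10.2290 km/h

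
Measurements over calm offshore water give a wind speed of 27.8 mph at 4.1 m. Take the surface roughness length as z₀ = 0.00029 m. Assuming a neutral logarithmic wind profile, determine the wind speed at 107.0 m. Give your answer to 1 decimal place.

Log law: V(z) ∝ ln(z/z₀), so V₂/V₁ = ln(z₂/z₀) / ln(z₁/z₀).
ln(107.0/0.00029) = 12.8185, ln(4.1/0.00029) = 9.5566
V₂ = 27.8 × 12.8185/9.5566 = 27.8 × 1.3413 = 37.2886 mph

37.3 mph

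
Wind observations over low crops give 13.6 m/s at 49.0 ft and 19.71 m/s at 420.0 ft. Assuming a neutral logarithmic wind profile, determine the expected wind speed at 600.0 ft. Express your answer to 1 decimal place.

Log law: V ∝ ln(z/z₀). From the pair, with r = V₁/V₂ = 0.69001,
ln z₀ = (ln z₁ − r·ln z₂)/(1 − r) = (3.8918 − 0.69001×6.0403)/0.30999 = -0.8903 → z₀ = 0.4105 ft
V₃ = V₁ · ln(z₃/z₀)/ln(z₁/z₀) = 13.6 × 7.2872/4.7821 = 20.7244 m/s

20.7 m/s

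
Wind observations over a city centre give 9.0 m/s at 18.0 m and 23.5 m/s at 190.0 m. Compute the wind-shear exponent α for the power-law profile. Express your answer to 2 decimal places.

α ≈ 0.41

Power law: V₂/V₁ = (z₂/z₁)^α ⇒ α = ln(V₂/V₁) / ln(z₂/z₁)
α = ln(23.5/9.0) / ln(190.0/18.0) = ln(2.6111) / ln(10.5556)
  = 0.95978 / 2.35665 = 0.40726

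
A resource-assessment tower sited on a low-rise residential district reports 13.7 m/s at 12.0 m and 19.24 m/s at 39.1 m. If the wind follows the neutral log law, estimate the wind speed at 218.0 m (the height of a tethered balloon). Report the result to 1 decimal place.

27.3 m/s

Log law: V ∝ ln(z/z₀). From the pair, with r = V₁/V₂ = 0.71206,
ln z₀ = (ln z₁ − r·ln z₂)/(1 − r) = (2.4849 − 0.71206×3.6661)/0.28794 = -0.4362 → z₀ = 0.6465 m
V₃ = V₁ · ln(z₃/z₀)/ln(z₁/z₀) = 13.7 × 5.8206/2.9211 = 27.2993 m/s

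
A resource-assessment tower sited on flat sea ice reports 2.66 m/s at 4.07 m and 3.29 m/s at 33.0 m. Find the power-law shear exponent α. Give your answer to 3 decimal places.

Power law: V₂/V₁ = (z₂/z₁)^α ⇒ α = ln(V₂/V₁) / ln(z₂/z₁)
α = ln(3.29/2.66) / ln(33.0/4.07) = ln(1.2368) / ln(8.1081)
  = 0.21256 / 2.09286 = 0.10156

α ≈ 0.102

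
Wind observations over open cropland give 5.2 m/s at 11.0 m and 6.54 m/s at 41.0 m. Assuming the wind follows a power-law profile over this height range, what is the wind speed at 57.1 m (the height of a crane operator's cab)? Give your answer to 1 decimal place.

First find α: α = ln(V₂/V₁)/ln(z₂/z₁) = ln(6.54/5.2)/ln(41.0/11.0) = 0.22928/1.31568 = 0.1743
Extrapolate from 41.0 m to 57.1 m: V₃ = 6.54 × (57.1/41.0)^0.1743 = 6.54 × 1.0594 = 6.9286 m/s

6.9 m/s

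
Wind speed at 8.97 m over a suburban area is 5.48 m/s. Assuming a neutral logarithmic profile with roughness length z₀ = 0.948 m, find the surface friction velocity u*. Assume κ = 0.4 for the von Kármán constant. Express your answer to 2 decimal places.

u* ≈ 0.98 m/s

Log law: V(z) = (u*/κ) · ln(z/z₀) ⇒ u* = κ · V / ln(z/z₀)
u* = 0.4 × 5.48 / ln(8.97/0.948) = 0.4 × 5.48 / 2.2473
   = 2.1920 / 2.2473 = 0.9754 m/s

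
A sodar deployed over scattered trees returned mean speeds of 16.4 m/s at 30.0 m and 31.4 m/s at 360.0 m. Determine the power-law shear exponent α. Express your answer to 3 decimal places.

α ≈ 0.261

Power law: V₂/V₁ = (z₂/z₁)^α ⇒ α = ln(V₂/V₁) / ln(z₂/z₁)
α = ln(31.4/16.4) / ln(360.0/30.0) = ln(1.9146) / ln(12.0000)
  = 0.64953 / 2.48491 = 0.26139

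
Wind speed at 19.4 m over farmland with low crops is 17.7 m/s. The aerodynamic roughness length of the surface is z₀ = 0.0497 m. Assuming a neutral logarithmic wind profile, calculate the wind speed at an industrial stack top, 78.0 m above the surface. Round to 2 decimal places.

Log law: V(z) ∝ ln(z/z₀), so V₂/V₁ = ln(z₂/z₀) / ln(z₁/z₀).
ln(78.0/0.0497) = 7.3585, ln(19.4/0.0497) = 5.9670
V₂ = 17.7 × 7.3585/5.9670 = 17.7 × 1.2332 = 21.8274 m/s

21.83 m/s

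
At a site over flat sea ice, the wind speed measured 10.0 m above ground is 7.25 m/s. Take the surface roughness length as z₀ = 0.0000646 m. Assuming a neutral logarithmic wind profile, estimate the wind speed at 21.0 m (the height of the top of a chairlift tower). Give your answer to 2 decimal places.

7.70 m/s

Log law: V(z) ∝ ln(z/z₀), so V₂/V₁ = ln(z₂/z₀) / ln(z₁/z₀).
ln(21.0/0.0000646) = 12.6918, ln(10.0/0.0000646) = 11.9499
V₂ = 7.25 × 12.6918/11.9499 = 7.25 × 1.0621 = 7.7001 m/s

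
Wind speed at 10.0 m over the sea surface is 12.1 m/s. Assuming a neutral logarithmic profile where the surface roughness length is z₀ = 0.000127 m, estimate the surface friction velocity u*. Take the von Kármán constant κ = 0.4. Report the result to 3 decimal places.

u* ≈ 0.429 m/s

Log law: V(z) = (u*/κ) · ln(z/z₀) ⇒ u* = κ · V / ln(z/z₀)
u* = 0.4 × 12.1 / ln(10.0/0.000127) = 0.4 × 12.1 / 11.2739
   = 4.8400 / 11.2739 = 0.4293 m/s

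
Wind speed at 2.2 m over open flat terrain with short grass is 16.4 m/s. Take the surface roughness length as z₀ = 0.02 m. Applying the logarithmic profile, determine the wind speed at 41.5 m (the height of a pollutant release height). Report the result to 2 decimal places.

Log law: V(z) ∝ ln(z/z₀), so V₂/V₁ = ln(z₂/z₀) / ln(z₁/z₀).
ln(41.5/0.02) = 7.6377, ln(2.2/0.02) = 4.7005
V₂ = 16.4 × 7.6377/4.7005 = 16.4 × 1.6249 = 26.6480 m/s

26.65 m/s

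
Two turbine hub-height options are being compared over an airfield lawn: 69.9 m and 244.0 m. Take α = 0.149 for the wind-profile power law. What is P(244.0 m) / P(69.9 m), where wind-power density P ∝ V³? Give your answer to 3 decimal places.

1.749

Speed ratio: V_B/V_A = (z_B/z_A)^α = (244.0/69.9)^0.149 = (3.4907)^0.149 = 1.20474
Power-density ratio: P_B/P_A = (V_B/V_A)³ = (1.20474)³ = 1.74857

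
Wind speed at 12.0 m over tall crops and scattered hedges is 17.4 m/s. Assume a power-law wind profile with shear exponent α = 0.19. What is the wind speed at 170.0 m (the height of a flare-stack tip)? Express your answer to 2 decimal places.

28.79 m/s

Power-law profile: V₂ = V₁ · (z₂/z₁)^α
V₂ = 17.4 × (170.0/12.0)^0.19 = 17.4 × (14.1667)^0.19
    = 17.4 × 1.6548 = 28.7932 m/s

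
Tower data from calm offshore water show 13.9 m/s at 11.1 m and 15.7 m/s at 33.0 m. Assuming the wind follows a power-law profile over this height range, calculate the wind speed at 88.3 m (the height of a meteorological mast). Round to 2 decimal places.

First find α: α = ln(V₂/V₁)/ln(z₂/z₁) = ln(15.7/13.9)/ln(33.0/11.1) = 0.12177/1.08956 = 0.1118
Extrapolate from 33.0 m to 88.3 m: V₃ = 15.7 × (88.3/33.0)^0.1118 = 15.7 × 1.1163 = 17.5256 m/s

17.53 m/s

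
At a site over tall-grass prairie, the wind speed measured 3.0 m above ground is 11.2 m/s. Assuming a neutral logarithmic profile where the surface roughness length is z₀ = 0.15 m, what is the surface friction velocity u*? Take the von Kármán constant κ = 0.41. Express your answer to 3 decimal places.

Log law: V(z) = (u*/κ) · ln(z/z₀) ⇒ u* = κ · V / ln(z/z₀)
u* = 0.41 × 11.2 / ln(3.0/0.15) = 0.41 × 11.2 / 2.9957
   = 4.5920 / 2.9957 = 1.5328 m/s

u* ≈ 1.533 m/s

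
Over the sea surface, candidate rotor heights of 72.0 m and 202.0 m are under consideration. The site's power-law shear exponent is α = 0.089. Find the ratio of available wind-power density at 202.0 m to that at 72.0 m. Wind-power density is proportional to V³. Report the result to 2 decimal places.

Speed ratio: V_B/V_A = (z_B/z_A)^α = (202.0/72.0)^0.089 = (2.8056)^0.089 = 1.09616
Power-density ratio: P_B/P_A = (V_B/V_A)³ = (1.09616)³ = 1.31711

1.32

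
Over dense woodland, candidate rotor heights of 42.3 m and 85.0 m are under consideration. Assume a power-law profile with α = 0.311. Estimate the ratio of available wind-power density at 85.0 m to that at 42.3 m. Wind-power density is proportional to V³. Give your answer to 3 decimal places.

1.918

Speed ratio: V_B/V_A = (z_B/z_A)^α = (85.0/42.3)^0.311 = (2.0095)^0.311 = 1.24239
Power-density ratio: P_B/P_A = (V_B/V_A)³ = (1.24239)³ = 1.91766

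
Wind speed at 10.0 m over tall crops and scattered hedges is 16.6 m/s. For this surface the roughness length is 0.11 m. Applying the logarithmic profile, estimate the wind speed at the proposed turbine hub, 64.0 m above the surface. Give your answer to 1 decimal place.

Log law: V(z) ∝ ln(z/z₀), so V₂/V₁ = ln(z₂/z₀) / ln(z₁/z₀).
ln(64.0/0.11) = 6.3662, ln(10.0/0.11) = 4.5099
V₂ = 16.6 × 6.3662/4.5099 = 16.6 × 1.4116 = 23.4327 m/s

23.4 m/s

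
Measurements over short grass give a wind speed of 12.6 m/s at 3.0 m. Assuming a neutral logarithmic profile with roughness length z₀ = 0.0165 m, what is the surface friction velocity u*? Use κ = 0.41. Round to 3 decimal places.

u* ≈ 0.993 m/s

Log law: V(z) = (u*/κ) · ln(z/z₀) ⇒ u* = κ · V / ln(z/z₀)
u* = 0.41 × 12.6 / ln(3.0/0.0165) = 0.41 × 12.6 / 5.2030
   = 5.1660 / 5.2030 = 0.9929 m/s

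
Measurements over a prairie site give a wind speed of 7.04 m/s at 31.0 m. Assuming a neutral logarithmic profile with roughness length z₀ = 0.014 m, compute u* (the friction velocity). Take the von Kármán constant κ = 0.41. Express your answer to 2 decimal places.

Log law: V(z) = (u*/κ) · ln(z/z₀) ⇒ u* = κ · V / ln(z/z₀)
u* = 0.41 × 7.04 / ln(31.0/0.014) = 0.41 × 7.04 / 7.7027
   = 2.8864 / 7.7027 = 0.3747 m/s

u* ≈ 0.37 m/s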